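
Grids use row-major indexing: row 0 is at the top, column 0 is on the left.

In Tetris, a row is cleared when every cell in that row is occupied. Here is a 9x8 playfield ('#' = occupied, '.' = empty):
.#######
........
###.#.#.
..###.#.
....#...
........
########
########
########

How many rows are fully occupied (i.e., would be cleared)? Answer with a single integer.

Answer: 3

Derivation:
Check each row:
  row 0: 1 empty cell -> not full
  row 1: 8 empty cells -> not full
  row 2: 3 empty cells -> not full
  row 3: 4 empty cells -> not full
  row 4: 7 empty cells -> not full
  row 5: 8 empty cells -> not full
  row 6: 0 empty cells -> FULL (clear)
  row 7: 0 empty cells -> FULL (clear)
  row 8: 0 empty cells -> FULL (clear)
Total rows cleared: 3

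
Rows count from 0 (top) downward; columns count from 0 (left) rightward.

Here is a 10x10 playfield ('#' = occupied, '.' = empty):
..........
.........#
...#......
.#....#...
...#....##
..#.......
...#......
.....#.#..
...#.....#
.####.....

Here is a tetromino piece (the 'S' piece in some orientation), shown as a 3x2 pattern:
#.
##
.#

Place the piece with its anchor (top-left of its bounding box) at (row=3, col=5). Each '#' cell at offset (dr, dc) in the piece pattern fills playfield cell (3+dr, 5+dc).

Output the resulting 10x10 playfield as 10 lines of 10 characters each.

Fill (3+0,5+0) = (3,5)
Fill (3+1,5+0) = (4,5)
Fill (3+1,5+1) = (4,6)
Fill (3+2,5+1) = (5,6)

Answer: ..........
.........#
...#......
.#...##...
...#.##.##
..#...#...
...#......
.....#.#..
...#.....#
.####.....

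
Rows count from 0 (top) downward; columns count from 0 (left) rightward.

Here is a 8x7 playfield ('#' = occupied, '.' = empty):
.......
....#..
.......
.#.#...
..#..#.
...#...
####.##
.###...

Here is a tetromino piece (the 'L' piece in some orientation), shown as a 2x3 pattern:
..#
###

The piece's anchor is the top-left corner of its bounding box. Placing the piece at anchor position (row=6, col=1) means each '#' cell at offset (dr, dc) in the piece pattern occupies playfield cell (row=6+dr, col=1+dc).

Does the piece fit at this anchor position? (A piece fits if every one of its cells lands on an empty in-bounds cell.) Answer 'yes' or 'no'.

Answer: no

Derivation:
Check each piece cell at anchor (6, 1):
  offset (0,2) -> (6,3): occupied ('#') -> FAIL
  offset (1,0) -> (7,1): occupied ('#') -> FAIL
  offset (1,1) -> (7,2): occupied ('#') -> FAIL
  offset (1,2) -> (7,3): occupied ('#') -> FAIL
All cells valid: no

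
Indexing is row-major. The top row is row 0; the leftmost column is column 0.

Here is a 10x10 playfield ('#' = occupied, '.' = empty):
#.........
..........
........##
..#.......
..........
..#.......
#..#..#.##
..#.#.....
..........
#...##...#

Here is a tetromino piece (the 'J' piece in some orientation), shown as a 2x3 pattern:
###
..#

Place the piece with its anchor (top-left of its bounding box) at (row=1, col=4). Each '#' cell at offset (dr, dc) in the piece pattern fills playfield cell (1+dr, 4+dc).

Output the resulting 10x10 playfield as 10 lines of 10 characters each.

Answer: #.........
....###...
......#.##
..#.......
..........
..#.......
#..#..#.##
..#.#.....
..........
#...##...#

Derivation:
Fill (1+0,4+0) = (1,4)
Fill (1+0,4+1) = (1,5)
Fill (1+0,4+2) = (1,6)
Fill (1+1,4+2) = (2,6)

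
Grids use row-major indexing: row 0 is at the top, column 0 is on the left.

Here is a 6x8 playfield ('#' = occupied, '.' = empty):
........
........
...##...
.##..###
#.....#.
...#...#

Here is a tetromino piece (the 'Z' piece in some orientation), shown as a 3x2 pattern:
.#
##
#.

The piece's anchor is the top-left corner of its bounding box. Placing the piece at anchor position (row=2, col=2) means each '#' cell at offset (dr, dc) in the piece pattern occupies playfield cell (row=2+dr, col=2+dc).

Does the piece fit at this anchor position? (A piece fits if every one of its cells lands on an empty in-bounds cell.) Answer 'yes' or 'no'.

Answer: no

Derivation:
Check each piece cell at anchor (2, 2):
  offset (0,1) -> (2,3): occupied ('#') -> FAIL
  offset (1,0) -> (3,2): occupied ('#') -> FAIL
  offset (1,1) -> (3,3): empty -> OK
  offset (2,0) -> (4,2): empty -> OK
All cells valid: no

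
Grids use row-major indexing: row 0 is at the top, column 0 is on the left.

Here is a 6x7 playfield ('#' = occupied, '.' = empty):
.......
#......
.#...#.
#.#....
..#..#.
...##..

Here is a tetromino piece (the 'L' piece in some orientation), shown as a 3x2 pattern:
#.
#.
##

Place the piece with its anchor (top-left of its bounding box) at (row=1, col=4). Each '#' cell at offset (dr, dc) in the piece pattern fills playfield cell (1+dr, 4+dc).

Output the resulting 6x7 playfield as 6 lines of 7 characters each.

Answer: .......
#...#..
.#..##.
#.#.##.
..#..#.
...##..

Derivation:
Fill (1+0,4+0) = (1,4)
Fill (1+1,4+0) = (2,4)
Fill (1+2,4+0) = (3,4)
Fill (1+2,4+1) = (3,5)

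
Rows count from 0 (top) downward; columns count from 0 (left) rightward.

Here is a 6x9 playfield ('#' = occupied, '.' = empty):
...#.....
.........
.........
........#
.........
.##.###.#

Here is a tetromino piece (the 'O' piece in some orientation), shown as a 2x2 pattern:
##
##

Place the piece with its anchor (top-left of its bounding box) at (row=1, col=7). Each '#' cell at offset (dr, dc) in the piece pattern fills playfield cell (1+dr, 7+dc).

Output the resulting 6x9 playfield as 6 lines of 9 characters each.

Answer: ...#.....
.......##
.......##
........#
.........
.##.###.#

Derivation:
Fill (1+0,7+0) = (1,7)
Fill (1+0,7+1) = (1,8)
Fill (1+1,7+0) = (2,7)
Fill (1+1,7+1) = (2,8)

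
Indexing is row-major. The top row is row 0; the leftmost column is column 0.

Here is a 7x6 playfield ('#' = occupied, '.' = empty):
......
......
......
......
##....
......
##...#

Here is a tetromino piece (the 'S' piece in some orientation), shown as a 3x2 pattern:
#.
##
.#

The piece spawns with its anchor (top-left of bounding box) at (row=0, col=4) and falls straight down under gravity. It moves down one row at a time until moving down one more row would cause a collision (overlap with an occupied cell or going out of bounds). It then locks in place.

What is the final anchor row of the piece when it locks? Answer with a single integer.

Answer: 3

Derivation:
Spawn at (row=0, col=4). Try each row:
  row 0: fits
  row 1: fits
  row 2: fits
  row 3: fits
  row 4: blocked -> lock at row 3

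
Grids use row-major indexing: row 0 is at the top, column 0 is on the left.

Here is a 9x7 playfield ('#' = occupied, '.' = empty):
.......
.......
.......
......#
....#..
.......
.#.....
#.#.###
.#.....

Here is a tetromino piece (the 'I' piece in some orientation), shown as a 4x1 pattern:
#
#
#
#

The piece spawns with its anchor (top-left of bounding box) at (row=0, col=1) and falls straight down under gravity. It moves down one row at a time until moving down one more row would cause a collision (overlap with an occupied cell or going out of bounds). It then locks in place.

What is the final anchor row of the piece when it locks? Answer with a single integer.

Spawn at (row=0, col=1). Try each row:
  row 0: fits
  row 1: fits
  row 2: fits
  row 3: blocked -> lock at row 2

Answer: 2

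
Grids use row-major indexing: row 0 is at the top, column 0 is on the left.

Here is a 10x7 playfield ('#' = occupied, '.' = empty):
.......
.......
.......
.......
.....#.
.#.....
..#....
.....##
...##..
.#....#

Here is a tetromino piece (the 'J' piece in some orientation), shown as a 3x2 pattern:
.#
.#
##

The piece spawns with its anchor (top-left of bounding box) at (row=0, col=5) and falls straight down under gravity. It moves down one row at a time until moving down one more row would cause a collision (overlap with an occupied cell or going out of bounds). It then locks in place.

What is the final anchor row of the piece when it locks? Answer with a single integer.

Answer: 1

Derivation:
Spawn at (row=0, col=5). Try each row:
  row 0: fits
  row 1: fits
  row 2: blocked -> lock at row 1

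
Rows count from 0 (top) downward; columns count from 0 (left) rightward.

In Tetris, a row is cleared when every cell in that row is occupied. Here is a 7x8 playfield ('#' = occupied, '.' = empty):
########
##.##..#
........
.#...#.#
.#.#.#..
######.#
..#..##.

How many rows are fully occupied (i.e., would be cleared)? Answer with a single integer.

Answer: 1

Derivation:
Check each row:
  row 0: 0 empty cells -> FULL (clear)
  row 1: 3 empty cells -> not full
  row 2: 8 empty cells -> not full
  row 3: 5 empty cells -> not full
  row 4: 5 empty cells -> not full
  row 5: 1 empty cell -> not full
  row 6: 5 empty cells -> not full
Total rows cleared: 1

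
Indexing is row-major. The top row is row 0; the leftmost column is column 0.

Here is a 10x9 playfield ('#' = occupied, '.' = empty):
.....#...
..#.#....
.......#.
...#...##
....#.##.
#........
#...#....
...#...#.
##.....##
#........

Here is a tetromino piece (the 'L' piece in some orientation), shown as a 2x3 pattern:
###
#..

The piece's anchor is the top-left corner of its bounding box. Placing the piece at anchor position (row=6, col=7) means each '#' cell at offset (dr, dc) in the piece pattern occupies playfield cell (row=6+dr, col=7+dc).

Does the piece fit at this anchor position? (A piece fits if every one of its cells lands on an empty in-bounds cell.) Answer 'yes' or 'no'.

Answer: no

Derivation:
Check each piece cell at anchor (6, 7):
  offset (0,0) -> (6,7): empty -> OK
  offset (0,1) -> (6,8): empty -> OK
  offset (0,2) -> (6,9): out of bounds -> FAIL
  offset (1,0) -> (7,7): occupied ('#') -> FAIL
All cells valid: no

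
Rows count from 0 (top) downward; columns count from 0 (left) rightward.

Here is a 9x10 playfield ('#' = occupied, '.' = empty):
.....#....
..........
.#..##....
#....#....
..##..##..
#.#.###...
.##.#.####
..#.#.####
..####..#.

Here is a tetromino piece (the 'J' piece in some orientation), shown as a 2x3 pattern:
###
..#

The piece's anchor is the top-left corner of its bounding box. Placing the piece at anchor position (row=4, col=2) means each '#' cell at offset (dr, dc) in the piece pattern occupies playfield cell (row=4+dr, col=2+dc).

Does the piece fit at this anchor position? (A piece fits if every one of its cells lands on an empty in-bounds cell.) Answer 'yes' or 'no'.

Check each piece cell at anchor (4, 2):
  offset (0,0) -> (4,2): occupied ('#') -> FAIL
  offset (0,1) -> (4,3): occupied ('#') -> FAIL
  offset (0,2) -> (4,4): empty -> OK
  offset (1,2) -> (5,4): occupied ('#') -> FAIL
All cells valid: no

Answer: no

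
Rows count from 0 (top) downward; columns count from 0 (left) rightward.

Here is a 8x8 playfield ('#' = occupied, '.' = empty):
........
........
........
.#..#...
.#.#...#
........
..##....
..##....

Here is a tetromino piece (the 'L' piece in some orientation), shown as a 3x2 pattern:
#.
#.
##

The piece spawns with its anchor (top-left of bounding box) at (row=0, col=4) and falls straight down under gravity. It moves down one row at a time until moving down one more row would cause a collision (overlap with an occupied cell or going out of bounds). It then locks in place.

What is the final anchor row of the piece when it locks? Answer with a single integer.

Spawn at (row=0, col=4). Try each row:
  row 0: fits
  row 1: blocked -> lock at row 0

Answer: 0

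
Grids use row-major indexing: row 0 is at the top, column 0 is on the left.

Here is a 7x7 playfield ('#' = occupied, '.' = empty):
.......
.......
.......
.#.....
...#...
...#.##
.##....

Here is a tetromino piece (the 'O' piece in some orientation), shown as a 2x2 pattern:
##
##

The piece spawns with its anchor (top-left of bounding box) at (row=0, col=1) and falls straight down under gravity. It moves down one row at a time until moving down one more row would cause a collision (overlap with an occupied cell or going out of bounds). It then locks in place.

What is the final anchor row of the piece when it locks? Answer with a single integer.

Spawn at (row=0, col=1). Try each row:
  row 0: fits
  row 1: fits
  row 2: blocked -> lock at row 1

Answer: 1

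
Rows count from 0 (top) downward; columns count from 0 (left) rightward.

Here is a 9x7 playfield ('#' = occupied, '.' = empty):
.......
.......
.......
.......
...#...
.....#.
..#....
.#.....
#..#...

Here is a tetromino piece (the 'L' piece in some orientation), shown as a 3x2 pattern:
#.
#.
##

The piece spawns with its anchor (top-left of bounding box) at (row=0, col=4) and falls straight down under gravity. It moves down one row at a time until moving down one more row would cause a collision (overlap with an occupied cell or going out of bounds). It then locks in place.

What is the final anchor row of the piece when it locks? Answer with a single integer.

Answer: 2

Derivation:
Spawn at (row=0, col=4). Try each row:
  row 0: fits
  row 1: fits
  row 2: fits
  row 3: blocked -> lock at row 2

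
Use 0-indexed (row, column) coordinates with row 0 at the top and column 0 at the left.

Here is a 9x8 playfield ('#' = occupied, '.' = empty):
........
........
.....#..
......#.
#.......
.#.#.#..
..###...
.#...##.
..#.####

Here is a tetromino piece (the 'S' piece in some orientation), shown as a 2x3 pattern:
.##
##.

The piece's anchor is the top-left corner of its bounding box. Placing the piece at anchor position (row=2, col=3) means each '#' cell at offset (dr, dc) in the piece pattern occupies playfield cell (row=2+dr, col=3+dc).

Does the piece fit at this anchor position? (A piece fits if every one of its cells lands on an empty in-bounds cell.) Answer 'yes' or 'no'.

Answer: no

Derivation:
Check each piece cell at anchor (2, 3):
  offset (0,1) -> (2,4): empty -> OK
  offset (0,2) -> (2,5): occupied ('#') -> FAIL
  offset (1,0) -> (3,3): empty -> OK
  offset (1,1) -> (3,4): empty -> OK
All cells valid: no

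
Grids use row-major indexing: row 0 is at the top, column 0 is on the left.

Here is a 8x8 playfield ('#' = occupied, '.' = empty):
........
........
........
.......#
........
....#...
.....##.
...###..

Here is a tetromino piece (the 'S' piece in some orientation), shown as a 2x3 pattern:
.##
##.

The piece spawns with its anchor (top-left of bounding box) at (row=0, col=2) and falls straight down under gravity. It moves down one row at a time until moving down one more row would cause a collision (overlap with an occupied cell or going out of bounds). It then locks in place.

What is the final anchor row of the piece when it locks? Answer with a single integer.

Answer: 4

Derivation:
Spawn at (row=0, col=2). Try each row:
  row 0: fits
  row 1: fits
  row 2: fits
  row 3: fits
  row 4: fits
  row 5: blocked -> lock at row 4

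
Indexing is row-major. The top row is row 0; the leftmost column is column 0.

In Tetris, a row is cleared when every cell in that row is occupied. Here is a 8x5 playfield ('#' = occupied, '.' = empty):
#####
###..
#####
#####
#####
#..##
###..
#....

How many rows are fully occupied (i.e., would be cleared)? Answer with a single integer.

Answer: 4

Derivation:
Check each row:
  row 0: 0 empty cells -> FULL (clear)
  row 1: 2 empty cells -> not full
  row 2: 0 empty cells -> FULL (clear)
  row 3: 0 empty cells -> FULL (clear)
  row 4: 0 empty cells -> FULL (clear)
  row 5: 2 empty cells -> not full
  row 6: 2 empty cells -> not full
  row 7: 4 empty cells -> not full
Total rows cleared: 4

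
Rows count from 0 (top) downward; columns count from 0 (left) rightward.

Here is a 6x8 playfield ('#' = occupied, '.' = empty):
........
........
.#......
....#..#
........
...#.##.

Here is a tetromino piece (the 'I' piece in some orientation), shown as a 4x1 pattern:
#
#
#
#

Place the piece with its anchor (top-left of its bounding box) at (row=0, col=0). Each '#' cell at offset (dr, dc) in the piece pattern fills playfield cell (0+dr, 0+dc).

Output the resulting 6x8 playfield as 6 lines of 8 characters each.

Fill (0+0,0+0) = (0,0)
Fill (0+1,0+0) = (1,0)
Fill (0+2,0+0) = (2,0)
Fill (0+3,0+0) = (3,0)

Answer: #.......
#.......
##......
#...#..#
........
...#.##.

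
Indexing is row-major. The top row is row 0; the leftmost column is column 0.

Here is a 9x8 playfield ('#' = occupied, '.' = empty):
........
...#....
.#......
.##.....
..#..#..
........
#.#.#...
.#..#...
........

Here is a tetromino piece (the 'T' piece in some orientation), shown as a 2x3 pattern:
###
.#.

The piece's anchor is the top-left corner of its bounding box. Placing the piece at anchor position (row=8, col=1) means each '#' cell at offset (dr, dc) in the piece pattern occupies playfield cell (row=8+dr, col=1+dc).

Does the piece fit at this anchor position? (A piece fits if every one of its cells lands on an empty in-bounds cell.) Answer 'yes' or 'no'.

Answer: no

Derivation:
Check each piece cell at anchor (8, 1):
  offset (0,0) -> (8,1): empty -> OK
  offset (0,1) -> (8,2): empty -> OK
  offset (0,2) -> (8,3): empty -> OK
  offset (1,1) -> (9,2): out of bounds -> FAIL
All cells valid: no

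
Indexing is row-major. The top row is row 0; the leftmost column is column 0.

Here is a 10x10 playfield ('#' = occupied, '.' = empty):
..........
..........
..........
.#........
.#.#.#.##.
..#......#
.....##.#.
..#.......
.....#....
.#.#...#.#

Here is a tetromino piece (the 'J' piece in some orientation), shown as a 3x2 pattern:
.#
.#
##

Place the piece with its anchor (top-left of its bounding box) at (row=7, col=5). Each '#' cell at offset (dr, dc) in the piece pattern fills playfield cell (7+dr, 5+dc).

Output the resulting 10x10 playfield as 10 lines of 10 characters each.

Answer: ..........
..........
..........
.#........
.#.#.#.##.
..#......#
.....##.#.
..#...#...
.....##...
.#.#.###.#

Derivation:
Fill (7+0,5+1) = (7,6)
Fill (7+1,5+1) = (8,6)
Fill (7+2,5+0) = (9,5)
Fill (7+2,5+1) = (9,6)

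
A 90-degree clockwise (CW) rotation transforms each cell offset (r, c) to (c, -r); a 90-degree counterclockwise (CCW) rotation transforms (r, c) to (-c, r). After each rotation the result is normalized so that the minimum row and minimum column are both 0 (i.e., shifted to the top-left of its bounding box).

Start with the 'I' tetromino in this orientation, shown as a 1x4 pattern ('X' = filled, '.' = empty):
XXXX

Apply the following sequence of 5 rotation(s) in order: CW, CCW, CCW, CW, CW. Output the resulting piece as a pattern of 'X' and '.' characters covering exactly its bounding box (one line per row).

Start:
XXXX
After rotation 1 (CW):
X
X
X
X
After rotation 2 (CCW):
XXXX
After rotation 3 (CCW):
X
X
X
X
After rotation 4 (CW):
XXXX
After rotation 5 (CW):
X
X
X
X

Answer: X
X
X
X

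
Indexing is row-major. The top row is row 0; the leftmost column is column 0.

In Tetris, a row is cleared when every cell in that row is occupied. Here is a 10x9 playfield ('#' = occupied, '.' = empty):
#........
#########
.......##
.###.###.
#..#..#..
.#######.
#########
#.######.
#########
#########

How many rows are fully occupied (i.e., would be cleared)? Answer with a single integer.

Check each row:
  row 0: 8 empty cells -> not full
  row 1: 0 empty cells -> FULL (clear)
  row 2: 7 empty cells -> not full
  row 3: 3 empty cells -> not full
  row 4: 6 empty cells -> not full
  row 5: 2 empty cells -> not full
  row 6: 0 empty cells -> FULL (clear)
  row 7: 2 empty cells -> not full
  row 8: 0 empty cells -> FULL (clear)
  row 9: 0 empty cells -> FULL (clear)
Total rows cleared: 4

Answer: 4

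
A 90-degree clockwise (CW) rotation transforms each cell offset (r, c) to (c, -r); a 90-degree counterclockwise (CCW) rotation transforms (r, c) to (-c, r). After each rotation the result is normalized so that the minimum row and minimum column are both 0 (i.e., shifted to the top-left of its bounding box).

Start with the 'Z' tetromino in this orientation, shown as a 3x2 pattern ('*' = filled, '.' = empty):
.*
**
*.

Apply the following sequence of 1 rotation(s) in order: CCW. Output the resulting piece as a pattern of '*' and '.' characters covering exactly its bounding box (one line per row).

Answer: **.
.**

Derivation:
Start:
.*
**
*.
After rotation 1 (CCW):
**.
.**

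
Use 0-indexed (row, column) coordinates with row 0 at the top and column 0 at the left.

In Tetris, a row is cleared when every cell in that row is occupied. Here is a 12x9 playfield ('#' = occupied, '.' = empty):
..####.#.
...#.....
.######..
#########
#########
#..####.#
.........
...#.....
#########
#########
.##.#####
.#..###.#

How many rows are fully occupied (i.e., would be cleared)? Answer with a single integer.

Answer: 4

Derivation:
Check each row:
  row 0: 4 empty cells -> not full
  row 1: 8 empty cells -> not full
  row 2: 3 empty cells -> not full
  row 3: 0 empty cells -> FULL (clear)
  row 4: 0 empty cells -> FULL (clear)
  row 5: 3 empty cells -> not full
  row 6: 9 empty cells -> not full
  row 7: 8 empty cells -> not full
  row 8: 0 empty cells -> FULL (clear)
  row 9: 0 empty cells -> FULL (clear)
  row 10: 2 empty cells -> not full
  row 11: 4 empty cells -> not full
Total rows cleared: 4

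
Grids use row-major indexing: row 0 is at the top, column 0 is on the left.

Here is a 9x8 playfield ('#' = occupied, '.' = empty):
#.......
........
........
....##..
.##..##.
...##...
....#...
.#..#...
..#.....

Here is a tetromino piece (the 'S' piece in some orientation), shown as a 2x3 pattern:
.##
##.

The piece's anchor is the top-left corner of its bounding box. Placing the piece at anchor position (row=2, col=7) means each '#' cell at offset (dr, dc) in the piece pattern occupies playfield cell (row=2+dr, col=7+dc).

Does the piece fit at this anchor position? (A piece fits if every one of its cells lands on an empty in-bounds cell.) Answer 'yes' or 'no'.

Check each piece cell at anchor (2, 7):
  offset (0,1) -> (2,8): out of bounds -> FAIL
  offset (0,2) -> (2,9): out of bounds -> FAIL
  offset (1,0) -> (3,7): empty -> OK
  offset (1,1) -> (3,8): out of bounds -> FAIL
All cells valid: no

Answer: no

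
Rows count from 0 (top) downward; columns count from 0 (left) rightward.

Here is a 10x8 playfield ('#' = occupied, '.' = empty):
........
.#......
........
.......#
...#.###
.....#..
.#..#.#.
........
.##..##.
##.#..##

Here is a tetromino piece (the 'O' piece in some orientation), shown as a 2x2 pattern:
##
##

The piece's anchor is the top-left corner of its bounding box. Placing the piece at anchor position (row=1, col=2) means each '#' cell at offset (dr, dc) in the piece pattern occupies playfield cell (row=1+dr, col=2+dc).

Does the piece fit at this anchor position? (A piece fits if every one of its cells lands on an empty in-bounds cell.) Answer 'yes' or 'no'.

Check each piece cell at anchor (1, 2):
  offset (0,0) -> (1,2): empty -> OK
  offset (0,1) -> (1,3): empty -> OK
  offset (1,0) -> (2,2): empty -> OK
  offset (1,1) -> (2,3): empty -> OK
All cells valid: yes

Answer: yes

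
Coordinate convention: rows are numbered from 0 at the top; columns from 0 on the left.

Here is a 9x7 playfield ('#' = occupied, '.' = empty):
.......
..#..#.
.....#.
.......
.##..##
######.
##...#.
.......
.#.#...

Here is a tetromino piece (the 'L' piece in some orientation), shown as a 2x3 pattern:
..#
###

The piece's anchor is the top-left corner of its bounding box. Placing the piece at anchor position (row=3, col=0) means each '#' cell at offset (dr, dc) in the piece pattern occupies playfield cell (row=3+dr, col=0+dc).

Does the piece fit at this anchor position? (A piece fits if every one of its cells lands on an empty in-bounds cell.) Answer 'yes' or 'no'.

Answer: no

Derivation:
Check each piece cell at anchor (3, 0):
  offset (0,2) -> (3,2): empty -> OK
  offset (1,0) -> (4,0): empty -> OK
  offset (1,1) -> (4,1): occupied ('#') -> FAIL
  offset (1,2) -> (4,2): occupied ('#') -> FAIL
All cells valid: no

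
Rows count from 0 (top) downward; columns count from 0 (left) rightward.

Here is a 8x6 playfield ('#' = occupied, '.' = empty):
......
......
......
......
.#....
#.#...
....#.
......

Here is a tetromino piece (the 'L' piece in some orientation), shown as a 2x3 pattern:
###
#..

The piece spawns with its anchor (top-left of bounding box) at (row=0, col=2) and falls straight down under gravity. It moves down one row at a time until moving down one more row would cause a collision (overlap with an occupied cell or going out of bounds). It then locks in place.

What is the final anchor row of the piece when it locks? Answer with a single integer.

Spawn at (row=0, col=2). Try each row:
  row 0: fits
  row 1: fits
  row 2: fits
  row 3: fits
  row 4: blocked -> lock at row 3

Answer: 3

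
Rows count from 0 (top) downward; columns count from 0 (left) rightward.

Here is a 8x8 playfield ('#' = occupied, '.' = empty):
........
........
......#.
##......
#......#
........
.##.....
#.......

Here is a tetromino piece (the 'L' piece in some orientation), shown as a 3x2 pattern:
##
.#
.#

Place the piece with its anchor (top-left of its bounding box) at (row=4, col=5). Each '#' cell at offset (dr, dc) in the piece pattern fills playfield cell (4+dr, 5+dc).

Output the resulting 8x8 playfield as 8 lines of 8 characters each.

Fill (4+0,5+0) = (4,5)
Fill (4+0,5+1) = (4,6)
Fill (4+1,5+1) = (5,6)
Fill (4+2,5+1) = (6,6)

Answer: ........
........
......#.
##......
#....###
......#.
.##...#.
#.......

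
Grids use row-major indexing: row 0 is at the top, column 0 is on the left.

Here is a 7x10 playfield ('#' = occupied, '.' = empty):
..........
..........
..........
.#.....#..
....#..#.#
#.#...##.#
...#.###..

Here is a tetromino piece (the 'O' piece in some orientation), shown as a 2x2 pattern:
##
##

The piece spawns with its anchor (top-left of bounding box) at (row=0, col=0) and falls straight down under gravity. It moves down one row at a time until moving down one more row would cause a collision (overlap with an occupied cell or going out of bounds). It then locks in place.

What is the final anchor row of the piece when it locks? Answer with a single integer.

Answer: 1

Derivation:
Spawn at (row=0, col=0). Try each row:
  row 0: fits
  row 1: fits
  row 2: blocked -> lock at row 1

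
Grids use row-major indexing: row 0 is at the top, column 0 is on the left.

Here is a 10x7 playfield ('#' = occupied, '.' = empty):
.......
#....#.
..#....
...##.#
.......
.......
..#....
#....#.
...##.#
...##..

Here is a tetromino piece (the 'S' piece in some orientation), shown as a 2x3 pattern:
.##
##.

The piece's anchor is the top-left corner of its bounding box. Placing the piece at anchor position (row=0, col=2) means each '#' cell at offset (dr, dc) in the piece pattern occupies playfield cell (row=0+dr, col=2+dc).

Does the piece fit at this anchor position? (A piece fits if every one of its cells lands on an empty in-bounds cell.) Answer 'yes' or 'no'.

Answer: yes

Derivation:
Check each piece cell at anchor (0, 2):
  offset (0,1) -> (0,3): empty -> OK
  offset (0,2) -> (0,4): empty -> OK
  offset (1,0) -> (1,2): empty -> OK
  offset (1,1) -> (1,3): empty -> OK
All cells valid: yes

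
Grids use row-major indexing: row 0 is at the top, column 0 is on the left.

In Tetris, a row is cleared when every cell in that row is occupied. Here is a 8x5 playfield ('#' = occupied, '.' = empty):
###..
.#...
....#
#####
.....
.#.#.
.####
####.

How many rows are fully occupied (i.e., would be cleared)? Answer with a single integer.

Answer: 1

Derivation:
Check each row:
  row 0: 2 empty cells -> not full
  row 1: 4 empty cells -> not full
  row 2: 4 empty cells -> not full
  row 3: 0 empty cells -> FULL (clear)
  row 4: 5 empty cells -> not full
  row 5: 3 empty cells -> not full
  row 6: 1 empty cell -> not full
  row 7: 1 empty cell -> not full
Total rows cleared: 1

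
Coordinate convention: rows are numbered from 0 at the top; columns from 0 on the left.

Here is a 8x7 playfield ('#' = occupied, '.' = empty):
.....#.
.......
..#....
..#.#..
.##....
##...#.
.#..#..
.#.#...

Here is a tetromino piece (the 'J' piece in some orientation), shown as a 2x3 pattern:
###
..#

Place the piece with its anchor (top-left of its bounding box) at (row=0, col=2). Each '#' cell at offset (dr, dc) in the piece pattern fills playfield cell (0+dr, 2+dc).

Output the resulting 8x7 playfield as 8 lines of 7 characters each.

Fill (0+0,2+0) = (0,2)
Fill (0+0,2+1) = (0,3)
Fill (0+0,2+2) = (0,4)
Fill (0+1,2+2) = (1,4)

Answer: ..####.
....#..
..#....
..#.#..
.##....
##...#.
.#..#..
.#.#...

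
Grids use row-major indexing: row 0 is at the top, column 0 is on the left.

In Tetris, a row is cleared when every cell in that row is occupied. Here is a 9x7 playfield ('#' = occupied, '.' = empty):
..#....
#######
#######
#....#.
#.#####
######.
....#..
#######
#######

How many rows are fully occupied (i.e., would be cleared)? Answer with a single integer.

Check each row:
  row 0: 6 empty cells -> not full
  row 1: 0 empty cells -> FULL (clear)
  row 2: 0 empty cells -> FULL (clear)
  row 3: 5 empty cells -> not full
  row 4: 1 empty cell -> not full
  row 5: 1 empty cell -> not full
  row 6: 6 empty cells -> not full
  row 7: 0 empty cells -> FULL (clear)
  row 8: 0 empty cells -> FULL (clear)
Total rows cleared: 4

Answer: 4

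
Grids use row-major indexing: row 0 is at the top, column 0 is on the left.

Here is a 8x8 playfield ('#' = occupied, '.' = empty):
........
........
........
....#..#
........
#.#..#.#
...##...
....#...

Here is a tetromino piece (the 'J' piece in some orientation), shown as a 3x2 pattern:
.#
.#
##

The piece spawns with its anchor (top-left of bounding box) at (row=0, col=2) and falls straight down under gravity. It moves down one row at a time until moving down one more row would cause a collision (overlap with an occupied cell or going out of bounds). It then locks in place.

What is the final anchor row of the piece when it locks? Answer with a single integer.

Spawn at (row=0, col=2). Try each row:
  row 0: fits
  row 1: fits
  row 2: fits
  row 3: blocked -> lock at row 2

Answer: 2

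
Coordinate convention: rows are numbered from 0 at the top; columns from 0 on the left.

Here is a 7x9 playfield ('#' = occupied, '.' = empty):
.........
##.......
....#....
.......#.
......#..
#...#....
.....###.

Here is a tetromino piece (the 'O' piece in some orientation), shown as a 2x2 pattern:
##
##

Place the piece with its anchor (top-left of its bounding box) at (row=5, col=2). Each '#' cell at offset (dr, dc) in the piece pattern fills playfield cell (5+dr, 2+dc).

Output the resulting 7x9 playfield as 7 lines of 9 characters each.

Fill (5+0,2+0) = (5,2)
Fill (5+0,2+1) = (5,3)
Fill (5+1,2+0) = (6,2)
Fill (5+1,2+1) = (6,3)

Answer: .........
##.......
....#....
.......#.
......#..
#.###....
..##.###.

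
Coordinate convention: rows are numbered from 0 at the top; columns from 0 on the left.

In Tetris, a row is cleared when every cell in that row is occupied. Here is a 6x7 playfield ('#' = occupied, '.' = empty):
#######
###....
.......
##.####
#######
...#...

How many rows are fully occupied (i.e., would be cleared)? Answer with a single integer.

Check each row:
  row 0: 0 empty cells -> FULL (clear)
  row 1: 4 empty cells -> not full
  row 2: 7 empty cells -> not full
  row 3: 1 empty cell -> not full
  row 4: 0 empty cells -> FULL (clear)
  row 5: 6 empty cells -> not full
Total rows cleared: 2

Answer: 2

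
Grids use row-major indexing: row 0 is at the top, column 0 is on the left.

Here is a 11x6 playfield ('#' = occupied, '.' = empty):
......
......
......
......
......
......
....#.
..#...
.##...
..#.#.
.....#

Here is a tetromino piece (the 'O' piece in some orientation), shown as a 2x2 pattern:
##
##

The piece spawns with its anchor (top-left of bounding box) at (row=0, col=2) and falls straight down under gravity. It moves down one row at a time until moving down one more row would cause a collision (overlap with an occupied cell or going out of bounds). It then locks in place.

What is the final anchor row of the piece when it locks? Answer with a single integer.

Spawn at (row=0, col=2). Try each row:
  row 0: fits
  row 1: fits
  row 2: fits
  row 3: fits
  row 4: fits
  row 5: fits
  row 6: blocked -> lock at row 5

Answer: 5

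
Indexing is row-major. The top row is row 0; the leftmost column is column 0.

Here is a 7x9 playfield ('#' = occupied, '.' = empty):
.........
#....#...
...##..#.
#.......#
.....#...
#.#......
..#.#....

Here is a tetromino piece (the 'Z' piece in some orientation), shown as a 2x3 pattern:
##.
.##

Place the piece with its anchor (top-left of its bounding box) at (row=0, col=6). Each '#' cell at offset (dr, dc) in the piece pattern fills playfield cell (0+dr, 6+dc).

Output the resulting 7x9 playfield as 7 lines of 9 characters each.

Fill (0+0,6+0) = (0,6)
Fill (0+0,6+1) = (0,7)
Fill (0+1,6+1) = (1,7)
Fill (0+1,6+2) = (1,8)

Answer: ......##.
#....#.##
...##..#.
#.......#
.....#...
#.#......
..#.#....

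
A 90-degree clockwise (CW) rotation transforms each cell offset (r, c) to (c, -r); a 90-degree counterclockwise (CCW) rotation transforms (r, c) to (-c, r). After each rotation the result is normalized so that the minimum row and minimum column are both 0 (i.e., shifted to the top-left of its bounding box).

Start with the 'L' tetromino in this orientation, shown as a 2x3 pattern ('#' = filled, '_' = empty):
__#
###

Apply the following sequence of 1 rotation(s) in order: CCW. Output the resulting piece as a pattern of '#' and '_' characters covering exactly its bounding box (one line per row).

Answer: ##
_#
_#

Derivation:
Start:
__#
###
After rotation 1 (CCW):
##
_#
_#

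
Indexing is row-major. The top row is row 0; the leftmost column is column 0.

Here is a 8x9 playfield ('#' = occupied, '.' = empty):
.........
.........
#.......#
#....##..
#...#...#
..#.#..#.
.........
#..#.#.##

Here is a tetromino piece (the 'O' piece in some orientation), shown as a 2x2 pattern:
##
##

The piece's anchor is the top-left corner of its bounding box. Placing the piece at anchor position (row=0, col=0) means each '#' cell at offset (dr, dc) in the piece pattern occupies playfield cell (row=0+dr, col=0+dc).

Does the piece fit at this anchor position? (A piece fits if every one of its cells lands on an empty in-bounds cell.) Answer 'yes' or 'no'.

Answer: yes

Derivation:
Check each piece cell at anchor (0, 0):
  offset (0,0) -> (0,0): empty -> OK
  offset (0,1) -> (0,1): empty -> OK
  offset (1,0) -> (1,0): empty -> OK
  offset (1,1) -> (1,1): empty -> OK
All cells valid: yes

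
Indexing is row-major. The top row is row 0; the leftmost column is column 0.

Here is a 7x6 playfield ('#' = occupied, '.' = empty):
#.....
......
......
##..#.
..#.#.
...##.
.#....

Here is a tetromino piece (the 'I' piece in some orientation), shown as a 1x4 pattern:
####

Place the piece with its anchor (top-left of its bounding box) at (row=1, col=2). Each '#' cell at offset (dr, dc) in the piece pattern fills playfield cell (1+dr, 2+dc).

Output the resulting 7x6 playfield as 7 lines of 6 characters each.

Answer: #.....
..####
......
##..#.
..#.#.
...##.
.#....

Derivation:
Fill (1+0,2+0) = (1,2)
Fill (1+0,2+1) = (1,3)
Fill (1+0,2+2) = (1,4)
Fill (1+0,2+3) = (1,5)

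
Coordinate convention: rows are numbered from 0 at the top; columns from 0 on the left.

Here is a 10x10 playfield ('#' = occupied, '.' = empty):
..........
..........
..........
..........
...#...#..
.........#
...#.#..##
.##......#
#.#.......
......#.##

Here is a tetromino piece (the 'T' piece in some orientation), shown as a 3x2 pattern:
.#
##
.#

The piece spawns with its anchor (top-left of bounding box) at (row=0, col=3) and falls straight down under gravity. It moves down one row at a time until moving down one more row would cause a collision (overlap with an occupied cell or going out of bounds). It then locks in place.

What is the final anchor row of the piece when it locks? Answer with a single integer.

Answer: 2

Derivation:
Spawn at (row=0, col=3). Try each row:
  row 0: fits
  row 1: fits
  row 2: fits
  row 3: blocked -> lock at row 2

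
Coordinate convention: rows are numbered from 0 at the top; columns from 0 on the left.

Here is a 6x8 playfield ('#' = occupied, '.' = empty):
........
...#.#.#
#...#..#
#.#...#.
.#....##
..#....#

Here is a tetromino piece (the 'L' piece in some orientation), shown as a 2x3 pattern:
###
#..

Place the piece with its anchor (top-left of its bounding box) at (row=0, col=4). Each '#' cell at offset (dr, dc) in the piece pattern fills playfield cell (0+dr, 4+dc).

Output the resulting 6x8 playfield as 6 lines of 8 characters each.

Fill (0+0,4+0) = (0,4)
Fill (0+0,4+1) = (0,5)
Fill (0+0,4+2) = (0,6)
Fill (0+1,4+0) = (1,4)

Answer: ....###.
...###.#
#...#..#
#.#...#.
.#....##
..#....#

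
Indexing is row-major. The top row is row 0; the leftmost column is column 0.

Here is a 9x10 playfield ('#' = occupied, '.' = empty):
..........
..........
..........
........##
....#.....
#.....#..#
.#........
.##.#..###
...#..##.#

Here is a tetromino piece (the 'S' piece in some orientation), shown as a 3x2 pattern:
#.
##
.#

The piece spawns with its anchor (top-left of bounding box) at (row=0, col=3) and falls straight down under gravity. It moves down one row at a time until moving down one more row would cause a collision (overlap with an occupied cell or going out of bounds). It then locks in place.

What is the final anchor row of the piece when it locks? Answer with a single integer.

Answer: 1

Derivation:
Spawn at (row=0, col=3). Try each row:
  row 0: fits
  row 1: fits
  row 2: blocked -> lock at row 1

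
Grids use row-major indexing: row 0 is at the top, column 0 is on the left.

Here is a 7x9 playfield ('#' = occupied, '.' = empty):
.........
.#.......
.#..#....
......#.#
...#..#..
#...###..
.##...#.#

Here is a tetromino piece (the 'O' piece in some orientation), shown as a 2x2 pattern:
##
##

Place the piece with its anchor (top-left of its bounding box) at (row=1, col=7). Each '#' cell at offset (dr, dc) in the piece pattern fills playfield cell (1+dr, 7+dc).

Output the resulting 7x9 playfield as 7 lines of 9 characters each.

Answer: .........
.#.....##
.#..#..##
......#.#
...#..#..
#...###..
.##...#.#

Derivation:
Fill (1+0,7+0) = (1,7)
Fill (1+0,7+1) = (1,8)
Fill (1+1,7+0) = (2,7)
Fill (1+1,7+1) = (2,8)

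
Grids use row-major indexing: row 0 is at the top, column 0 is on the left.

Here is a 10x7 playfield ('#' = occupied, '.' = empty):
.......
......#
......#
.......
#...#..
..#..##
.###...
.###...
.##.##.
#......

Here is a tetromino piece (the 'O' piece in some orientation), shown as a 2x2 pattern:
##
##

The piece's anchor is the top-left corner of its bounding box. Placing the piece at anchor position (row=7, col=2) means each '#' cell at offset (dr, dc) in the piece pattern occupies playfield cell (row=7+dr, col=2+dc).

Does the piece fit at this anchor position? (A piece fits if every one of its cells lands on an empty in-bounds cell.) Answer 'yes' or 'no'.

Check each piece cell at anchor (7, 2):
  offset (0,0) -> (7,2): occupied ('#') -> FAIL
  offset (0,1) -> (7,3): occupied ('#') -> FAIL
  offset (1,0) -> (8,2): occupied ('#') -> FAIL
  offset (1,1) -> (8,3): empty -> OK
All cells valid: no

Answer: no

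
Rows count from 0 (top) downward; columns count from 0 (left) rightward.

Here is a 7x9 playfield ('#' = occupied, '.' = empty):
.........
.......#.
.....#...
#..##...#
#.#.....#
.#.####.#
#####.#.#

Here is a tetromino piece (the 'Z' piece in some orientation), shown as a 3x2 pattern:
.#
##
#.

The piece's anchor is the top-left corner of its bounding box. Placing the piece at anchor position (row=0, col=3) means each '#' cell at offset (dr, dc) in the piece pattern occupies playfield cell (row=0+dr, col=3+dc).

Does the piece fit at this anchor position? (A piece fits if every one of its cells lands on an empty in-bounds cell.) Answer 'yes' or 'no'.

Check each piece cell at anchor (0, 3):
  offset (0,1) -> (0,4): empty -> OK
  offset (1,0) -> (1,3): empty -> OK
  offset (1,1) -> (1,4): empty -> OK
  offset (2,0) -> (2,3): empty -> OK
All cells valid: yes

Answer: yes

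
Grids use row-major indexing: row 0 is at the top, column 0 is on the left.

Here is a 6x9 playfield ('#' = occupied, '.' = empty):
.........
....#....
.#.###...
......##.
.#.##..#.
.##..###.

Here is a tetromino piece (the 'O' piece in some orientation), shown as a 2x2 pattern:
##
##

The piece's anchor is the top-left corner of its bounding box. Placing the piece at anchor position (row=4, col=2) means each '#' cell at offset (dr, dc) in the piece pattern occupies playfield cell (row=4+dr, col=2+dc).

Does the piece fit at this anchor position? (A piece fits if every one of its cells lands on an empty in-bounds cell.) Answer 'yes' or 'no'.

Check each piece cell at anchor (4, 2):
  offset (0,0) -> (4,2): empty -> OK
  offset (0,1) -> (4,3): occupied ('#') -> FAIL
  offset (1,0) -> (5,2): occupied ('#') -> FAIL
  offset (1,1) -> (5,3): empty -> OK
All cells valid: no

Answer: no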